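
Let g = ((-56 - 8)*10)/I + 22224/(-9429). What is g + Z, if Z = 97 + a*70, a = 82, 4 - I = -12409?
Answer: 227631095359/39014059 ≈ 5834.6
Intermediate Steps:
I = 12413 (I = 4 - 1*(-12409) = 4 + 12409 = 12413)
Z = 5837 (Z = 97 + 82*70 = 97 + 5740 = 5837)
g = -93967024/39014059 (g = ((-56 - 8)*10)/12413 + 22224/(-9429) = -64*10*(1/12413) + 22224*(-1/9429) = -640*1/12413 - 7408/3143 = -640/12413 - 7408/3143 = -93967024/39014059 ≈ -2.4085)
g + Z = -93967024/39014059 + 5837 = 227631095359/39014059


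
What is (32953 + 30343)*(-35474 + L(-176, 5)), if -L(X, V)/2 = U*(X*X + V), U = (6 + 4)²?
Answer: -394440037504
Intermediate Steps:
U = 100 (U = 10² = 100)
L(X, V) = -200*V - 200*X² (L(X, V) = -200*(X*X + V) = -200*(X² + V) = -200*(V + X²) = -2*(100*V + 100*X²) = -200*V - 200*X²)
(32953 + 30343)*(-35474 + L(-176, 5)) = (32953 + 30343)*(-35474 + (-200*5 - 200*(-176)²)) = 63296*(-35474 + (-1000 - 200*30976)) = 63296*(-35474 + (-1000 - 6195200)) = 63296*(-35474 - 6196200) = 63296*(-6231674) = -394440037504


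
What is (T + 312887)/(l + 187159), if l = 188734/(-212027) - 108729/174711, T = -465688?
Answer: -1886758693583599/2310986293623922 ≈ -0.81643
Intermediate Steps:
l = -18675796519/12347816399 (l = 188734*(-1/212027) - 108729*1/174711 = -188734/212027 - 36243/58237 = -18675796519/12347816399 ≈ -1.5125)
(T + 312887)/(l + 187159) = (-465688 + 312887)/(-18675796519/12347816399 + 187159) = -152801/2310986293623922/12347816399 = -152801*12347816399/2310986293623922 = -1886758693583599/2310986293623922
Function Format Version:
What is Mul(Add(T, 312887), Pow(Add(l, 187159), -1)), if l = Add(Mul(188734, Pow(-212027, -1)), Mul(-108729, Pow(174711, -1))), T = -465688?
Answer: Rational(-1886758693583599, 2310986293623922) ≈ -0.81643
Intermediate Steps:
l = Rational(-18675796519, 12347816399) (l = Add(Mul(188734, Rational(-1, 212027)), Mul(-108729, Rational(1, 174711))) = Add(Rational(-188734, 212027), Rational(-36243, 58237)) = Rational(-18675796519, 12347816399) ≈ -1.5125)
Mul(Add(T, 312887), Pow(Add(l, 187159), -1)) = Mul(Add(-465688, 312887), Pow(Add(Rational(-18675796519, 12347816399), 187159), -1)) = Mul(-152801, Pow(Rational(2310986293623922, 12347816399), -1)) = Mul(-152801, Rational(12347816399, 2310986293623922)) = Rational(-1886758693583599, 2310986293623922)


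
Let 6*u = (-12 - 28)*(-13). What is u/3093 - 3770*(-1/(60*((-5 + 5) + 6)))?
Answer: 43303/4124 ≈ 10.500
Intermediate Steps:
u = 260/3 (u = ((-12 - 28)*(-13))/6 = (-40*(-13))/6 = (1/6)*520 = 260/3 ≈ 86.667)
u/3093 - 3770*(-1/(60*((-5 + 5) + 6))) = (260/3)/3093 - 3770*(-1/(60*((-5 + 5) + 6))) = (260/3)*(1/3093) - 3770*(-1/(60*(0 + 6))) = 260/9279 - 3770/((-60*6)) = 260/9279 - 3770/(-360) = 260/9279 - 3770*(-1/360) = 260/9279 + 377/36 = 43303/4124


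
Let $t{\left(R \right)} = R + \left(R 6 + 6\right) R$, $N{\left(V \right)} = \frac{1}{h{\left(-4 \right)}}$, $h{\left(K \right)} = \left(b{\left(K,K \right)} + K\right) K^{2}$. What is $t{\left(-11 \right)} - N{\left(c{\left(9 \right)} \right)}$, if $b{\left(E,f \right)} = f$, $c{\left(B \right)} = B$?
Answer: $\frac{83073}{128} \approx 649.01$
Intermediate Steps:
$h{\left(K \right)} = 2 K^{3}$ ($h{\left(K \right)} = \left(K + K\right) K^{2} = 2 K K^{2} = 2 K^{3}$)
$N{\left(V \right)} = - \frac{1}{128}$ ($N{\left(V \right)} = \frac{1}{2 \left(-4\right)^{3}} = \frac{1}{2 \left(-64\right)} = \frac{1}{-128} = - \frac{1}{128}$)
$t{\left(R \right)} = R + R \left(6 + 6 R\right)$ ($t{\left(R \right)} = R + \left(6 R + 6\right) R = R + \left(6 + 6 R\right) R = R + R \left(6 + 6 R\right)$)
$t{\left(-11 \right)} - N{\left(c{\left(9 \right)} \right)} = - 11 \left(7 + 6 \left(-11\right)\right) - - \frac{1}{128} = - 11 \left(7 - 66\right) + \frac{1}{128} = \left(-11\right) \left(-59\right) + \frac{1}{128} = 649 + \frac{1}{128} = \frac{83073}{128}$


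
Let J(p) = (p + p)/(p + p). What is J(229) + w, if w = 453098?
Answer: 453099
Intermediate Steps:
J(p) = 1 (J(p) = (2*p)/((2*p)) = (2*p)*(1/(2*p)) = 1)
J(229) + w = 1 + 453098 = 453099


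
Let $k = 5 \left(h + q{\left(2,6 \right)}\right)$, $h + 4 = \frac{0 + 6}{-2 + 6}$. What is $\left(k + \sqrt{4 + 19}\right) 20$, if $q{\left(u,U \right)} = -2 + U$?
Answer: $150 + 20 \sqrt{23} \approx 245.92$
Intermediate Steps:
$h = - \frac{5}{2}$ ($h = -4 + \frac{0 + 6}{-2 + 6} = -4 + \frac{6}{4} = -4 + 6 \cdot \frac{1}{4} = -4 + \frac{3}{2} = - \frac{5}{2} \approx -2.5$)
$k = \frac{15}{2}$ ($k = 5 \left(- \frac{5}{2} + \left(-2 + 6\right)\right) = 5 \left(- \frac{5}{2} + 4\right) = 5 \cdot \frac{3}{2} = \frac{15}{2} \approx 7.5$)
$\left(k + \sqrt{4 + 19}\right) 20 = \left(\frac{15}{2} + \sqrt{4 + 19}\right) 20 = \left(\frac{15}{2} + \sqrt{23}\right) 20 = 150 + 20 \sqrt{23}$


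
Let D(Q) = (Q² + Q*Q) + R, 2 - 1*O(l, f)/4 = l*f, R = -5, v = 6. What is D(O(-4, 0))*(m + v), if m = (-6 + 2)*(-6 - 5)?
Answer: 6150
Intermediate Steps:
O(l, f) = 8 - 4*f*l (O(l, f) = 8 - 4*l*f = 8 - 4*f*l)
D(Q) = -5 + 2*Q² (D(Q) = (Q² + Q*Q) - 5 = (Q² + Q²) - 5 = 2*Q² - 5 = -5 + 2*Q²)
m = 44 (m = -4*(-11) = 44)
D(O(-4, 0))*(m + v) = (-5 + 2*(8 - 4*0*(-4))²)*(44 + 6) = (-5 + 2*(8 + 0)²)*50 = (-5 + 2*8²)*50 = (-5 + 2*64)*50 = (-5 + 128)*50 = 123*50 = 6150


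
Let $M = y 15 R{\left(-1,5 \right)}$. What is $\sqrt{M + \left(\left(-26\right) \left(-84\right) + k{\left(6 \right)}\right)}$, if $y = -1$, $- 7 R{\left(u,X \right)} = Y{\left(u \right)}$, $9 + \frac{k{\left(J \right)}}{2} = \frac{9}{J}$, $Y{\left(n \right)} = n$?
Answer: $\frac{8 \sqrt{1659}}{7} \approx 46.549$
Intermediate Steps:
$k{\left(J \right)} = -18 + \frac{18}{J}$ ($k{\left(J \right)} = -18 + 2 \frac{9}{J} = -18 + \frac{18}{J}$)
$R{\left(u,X \right)} = - \frac{u}{7}$
$M = - \frac{15}{7}$ ($M = \left(-1\right) 15 \left(\left(- \frac{1}{7}\right) \left(-1\right)\right) = \left(-15\right) \frac{1}{7} = - \frac{15}{7} \approx -2.1429$)
$\sqrt{M + \left(\left(-26\right) \left(-84\right) + k{\left(6 \right)}\right)} = \sqrt{- \frac{15}{7} - \left(-2166 - 3\right)} = \sqrt{- \frac{15}{7} + \left(2184 + \left(-18 + 18 \cdot \frac{1}{6}\right)\right)} = \sqrt{- \frac{15}{7} + \left(2184 + \left(-18 + 3\right)\right)} = \sqrt{- \frac{15}{7} + \left(2184 - 15\right)} = \sqrt{- \frac{15}{7} + 2169} = \sqrt{\frac{15168}{7}} = \frac{8 \sqrt{1659}}{7}$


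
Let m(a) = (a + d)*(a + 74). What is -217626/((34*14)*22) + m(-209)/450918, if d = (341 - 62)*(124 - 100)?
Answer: -229278381/10089772 ≈ -22.724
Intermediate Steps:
d = 6696 (d = 279*24 = 6696)
m(a) = (74 + a)*(6696 + a) (m(a) = (a + 6696)*(a + 74) = (6696 + a)*(74 + a) = (74 + a)*(6696 + a))
-217626/((34*14)*22) + m(-209)/450918 = -217626/((34*14)*22) + (495504 + (-209)² + 6770*(-209))/450918 = -217626/(476*22) + (495504 + 43681 - 1414930)*(1/450918) = -217626/10472 - 875745*1/450918 = -217626*1/10472 - 7485/3854 = -108813/5236 - 7485/3854 = -229278381/10089772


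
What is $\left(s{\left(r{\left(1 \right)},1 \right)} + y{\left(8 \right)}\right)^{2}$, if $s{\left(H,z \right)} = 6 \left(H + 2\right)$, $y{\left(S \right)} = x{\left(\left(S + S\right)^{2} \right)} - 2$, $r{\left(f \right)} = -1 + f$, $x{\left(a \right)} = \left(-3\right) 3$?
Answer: $1$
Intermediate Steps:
$x{\left(a \right)} = -9$
$y{\left(S \right)} = -11$ ($y{\left(S \right)} = -9 - 2 = -11$)
$s{\left(H,z \right)} = 12 + 6 H$ ($s{\left(H,z \right)} = 6 \left(2 + H\right) = 12 + 6 H$)
$\left(s{\left(r{\left(1 \right)},1 \right)} + y{\left(8 \right)}\right)^{2} = \left(\left(12 + 6 \left(-1 + 1\right)\right) - 11\right)^{2} = \left(\left(12 + 6 \cdot 0\right) - 11\right)^{2} = \left(\left(12 + 0\right) - 11\right)^{2} = \left(12 - 11\right)^{2} = 1^{2} = 1$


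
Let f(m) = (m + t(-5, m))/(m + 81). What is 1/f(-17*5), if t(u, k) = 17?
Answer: 1/17 ≈ 0.058824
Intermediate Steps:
f(m) = (17 + m)/(81 + m) (f(m) = (m + 17)/(m + 81) = (17 + m)/(81 + m))
1/f(-17*5) = 1/((17 - 17*5)/(81 - 17*5)) = 1/((17 - 85)/(81 - 85)) = 1/(-68/(-4)) = 1/(-¼*(-68)) = 1/17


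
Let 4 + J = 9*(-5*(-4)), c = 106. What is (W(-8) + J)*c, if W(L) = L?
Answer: 17808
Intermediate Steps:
J = 176 (J = -4 + 9*(-5*(-4)) = -4 + 9*20 = -4 + 180 = 176)
(W(-8) + J)*c = (-8 + 176)*106 = 168*106 = 17808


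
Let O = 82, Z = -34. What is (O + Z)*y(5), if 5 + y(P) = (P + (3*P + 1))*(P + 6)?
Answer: 10848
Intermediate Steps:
y(P) = -5 + (1 + 4*P)*(6 + P) (y(P) = -5 + (P + (3*P + 1))*(P + 6) = -5 + (P + (1 + 3*P))*(6 + P) = -5 + (1 + 4*P)*(6 + P))
(O + Z)*y(5) = (82 - 34)*(1 + 4*5² + 25*5) = 48*(1 + 4*25 + 125) = 48*(1 + 100 + 125) = 48*226 = 10848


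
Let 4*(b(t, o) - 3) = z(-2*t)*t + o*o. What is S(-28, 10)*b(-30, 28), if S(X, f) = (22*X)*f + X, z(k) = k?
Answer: 1553188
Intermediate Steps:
S(X, f) = X + 22*X*f (S(X, f) = 22*X*f + X = X + 22*X*f)
b(t, o) = 3 - t²/2 + o²/4 (b(t, o) = 3 + ((-2*t)*t + o*o)/4 = 3 + (-2*t² + o²)/4 = 3 + (o² - 2*t²)/4 = 3 + (-t²/2 + o²/4) = 3 - t²/2 + o²/4)
S(-28, 10)*b(-30, 28) = (-28*(1 + 22*10))*(3 - ½*(-30)² + (¼)*28²) = (-28*(1 + 220))*(3 - ½*900 + (¼)*784) = (-28*221)*(3 - 450 + 196) = -6188*(-251) = 1553188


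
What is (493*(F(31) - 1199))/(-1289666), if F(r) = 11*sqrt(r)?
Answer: 591107/1289666 - 5423*sqrt(31)/1289666 ≈ 0.43493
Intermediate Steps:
(493*(F(31) - 1199))/(-1289666) = (493*(11*sqrt(31) - 1199))/(-1289666) = (493*(-1199 + 11*sqrt(31)))*(-1/1289666) = (-591107 + 5423*sqrt(31))*(-1/1289666) = 591107/1289666 - 5423*sqrt(31)/1289666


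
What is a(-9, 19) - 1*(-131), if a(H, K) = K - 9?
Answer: 141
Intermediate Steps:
a(H, K) = -9 + K
a(-9, 19) - 1*(-131) = (-9 + 19) - 1*(-131) = 10 + 131 = 141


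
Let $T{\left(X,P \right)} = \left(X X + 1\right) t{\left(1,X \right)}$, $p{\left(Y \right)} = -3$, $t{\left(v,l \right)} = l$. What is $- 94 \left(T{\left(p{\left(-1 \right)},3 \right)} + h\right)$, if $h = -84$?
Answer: $10716$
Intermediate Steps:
$T{\left(X,P \right)} = X \left(1 + X^{2}\right)$ ($T{\left(X,P \right)} = \left(X X + 1\right) X = \left(X^{2} + 1\right) X = \left(1 + X^{2}\right) X = X \left(1 + X^{2}\right)$)
$- 94 \left(T{\left(p{\left(-1 \right)},3 \right)} + h\right) = - 94 \left(\left(-3 + \left(-3\right)^{3}\right) - 84\right) = - 94 \left(\left(-3 - 27\right) - 84\right) = - 94 \left(-30 - 84\right) = \left(-94\right) \left(-114\right) = 10716$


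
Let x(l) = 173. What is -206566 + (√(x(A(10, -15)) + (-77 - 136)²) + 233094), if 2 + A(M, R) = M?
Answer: 26528 + √45542 ≈ 26741.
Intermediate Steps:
A(M, R) = -2 + M
-206566 + (√(x(A(10, -15)) + (-77 - 136)²) + 233094) = -206566 + (√(173 + (-77 - 136)²) + 233094) = -206566 + (√(173 + (-213)²) + 233094) = -206566 + (√(173 + 45369) + 233094) = -206566 + (√45542 + 233094) = -206566 + (233094 + √45542) = 26528 + √45542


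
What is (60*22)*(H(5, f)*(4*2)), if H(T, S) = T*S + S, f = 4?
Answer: 253440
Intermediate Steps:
H(T, S) = S + S*T (H(T, S) = S*T + S = S + S*T)
(60*22)*(H(5, f)*(4*2)) = (60*22)*((4*(1 + 5))*(4*2)) = 1320*((4*6)*8) = 1320*(24*8) = 1320*192 = 253440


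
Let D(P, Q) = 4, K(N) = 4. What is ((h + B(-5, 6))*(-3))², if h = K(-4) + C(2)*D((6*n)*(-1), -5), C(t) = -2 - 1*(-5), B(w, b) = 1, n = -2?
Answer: 2601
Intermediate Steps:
C(t) = 3 (C(t) = -2 + 5 = 3)
h = 16 (h = 4 + 3*4 = 4 + 12 = 16)
((h + B(-5, 6))*(-3))² = ((16 + 1)*(-3))² = (17*(-3))² = (-51)² = 2601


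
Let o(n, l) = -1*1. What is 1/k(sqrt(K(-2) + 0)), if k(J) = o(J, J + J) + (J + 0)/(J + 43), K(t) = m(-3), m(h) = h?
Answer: -1 - I*sqrt(3)/43 ≈ -1.0 - 0.04028*I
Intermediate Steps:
K(t) = -3
o(n, l) = -1
k(J) = -1 + J/(43 + J) (k(J) = -1 + (J + 0)/(J + 43) = -1 + J/(43 + J))
1/k(sqrt(K(-2) + 0)) = 1/(-43/(43 + sqrt(-3 + 0))) = 1/(-43/(43 + sqrt(-3))) = 1/(-43/(43 + I*sqrt(3))) = -1 - I*sqrt(3)/43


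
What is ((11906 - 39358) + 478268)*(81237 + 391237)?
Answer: 212998838784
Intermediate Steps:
((11906 - 39358) + 478268)*(81237 + 391237) = (-27452 + 478268)*472474 = 450816*472474 = 212998838784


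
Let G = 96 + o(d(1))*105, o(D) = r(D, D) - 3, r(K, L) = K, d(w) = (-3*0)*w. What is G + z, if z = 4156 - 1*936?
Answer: 3001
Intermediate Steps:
d(w) = 0 (d(w) = 0*w = 0)
z = 3220 (z = 4156 - 936 = 3220)
o(D) = -3 + D (o(D) = D - 3 = -3 + D)
G = -219 (G = 96 + (-3 + 0)*105 = 96 - 3*105 = 96 - 315 = -219)
G + z = -219 + 3220 = 3001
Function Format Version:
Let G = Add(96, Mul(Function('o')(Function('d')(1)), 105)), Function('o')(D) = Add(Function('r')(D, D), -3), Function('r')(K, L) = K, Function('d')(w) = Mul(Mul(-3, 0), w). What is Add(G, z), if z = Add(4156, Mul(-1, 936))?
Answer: 3001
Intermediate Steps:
Function('d')(w) = 0 (Function('d')(w) = Mul(0, w) = 0)
z = 3220 (z = Add(4156, -936) = 3220)
Function('o')(D) = Add(-3, D) (Function('o')(D) = Add(D, -3) = Add(-3, D))
G = -219 (G = Add(96, Mul(Add(-3, 0), 105)) = Add(96, Mul(-3, 105)) = Add(96, -315) = -219)
Add(G, z) = Add(-219, 3220) = 3001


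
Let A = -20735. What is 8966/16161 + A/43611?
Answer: 6213099/78310819 ≈ 0.079339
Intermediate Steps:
8966/16161 + A/43611 = 8966/16161 - 20735/43611 = 6213099/78310819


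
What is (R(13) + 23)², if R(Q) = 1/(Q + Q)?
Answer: 358801/676 ≈ 530.77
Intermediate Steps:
R(Q) = 1/(2*Q)
(R(13) + 23)² = ((½)/13 + 23)² = ((½)*(1/13) + 23)² = (1/26 + 23)² = (599/26)² = 358801/676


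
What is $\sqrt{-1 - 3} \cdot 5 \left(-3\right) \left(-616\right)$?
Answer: $18480 i \approx 18480.0 i$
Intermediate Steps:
$\sqrt{-1 - 3} \cdot 5 \left(-3\right) \left(-616\right) = \sqrt{-4} \cdot 5 \left(-3\right) \left(-616\right) = 2 i 5 \left(-3\right) \left(-616\right) = 10 i \left(-3\right) \left(-616\right) = - 30 i \left(-616\right) = 18480 i$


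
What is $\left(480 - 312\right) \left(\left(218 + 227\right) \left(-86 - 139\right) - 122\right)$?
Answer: $-16841496$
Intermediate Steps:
$\left(480 - 312\right) \left(\left(218 + 227\right) \left(-86 - 139\right) - 122\right) = 168 \left(445 \left(-225\right) - 122\right) = 168 \left(-100125 - 122\right) = 168 \left(-100247\right) = -16841496$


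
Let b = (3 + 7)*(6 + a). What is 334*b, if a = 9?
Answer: 50100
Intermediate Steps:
b = 150 (b = (3 + 7)*(6 + 9) = 10*15 = 150)
334*b = 334*150 = 50100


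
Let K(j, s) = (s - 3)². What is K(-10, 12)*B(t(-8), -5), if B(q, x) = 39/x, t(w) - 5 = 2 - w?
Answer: -3159/5 ≈ -631.80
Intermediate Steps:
t(w) = 7 - w (t(w) = 5 + (2 - w) = 7 - w)
K(j, s) = (-3 + s)²
K(-10, 12)*B(t(-8), -5) = (-3 + 12)²*(39/(-5)) = 9²*(39*(-⅕)) = 81*(-39/5) = -3159/5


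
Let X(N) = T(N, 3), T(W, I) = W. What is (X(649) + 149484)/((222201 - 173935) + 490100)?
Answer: 150133/538366 ≈ 0.27887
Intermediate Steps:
X(N) = N
(X(649) + 149484)/((222201 - 173935) + 490100) = (649 + 149484)/((222201 - 173935) + 490100) = 150133/(48266 + 490100) = 150133/538366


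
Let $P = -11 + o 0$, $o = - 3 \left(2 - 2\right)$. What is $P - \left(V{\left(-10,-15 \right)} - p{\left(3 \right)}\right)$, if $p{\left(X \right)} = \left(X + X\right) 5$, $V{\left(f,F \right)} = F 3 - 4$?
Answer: $68$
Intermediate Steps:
$V{\left(f,F \right)} = -4 + 3 F$ ($V{\left(f,F \right)} = 3 F - 4 = -4 + 3 F$)
$o = 0$ ($o = \left(-3\right) 0 = 0$)
$p{\left(X \right)} = 10 X$ ($p{\left(X \right)} = 2 X 5 = 10 X$)
$P = -11$ ($P = -11 + 0 \cdot 0 = -11 + 0 = -11$)
$P - \left(V{\left(-10,-15 \right)} - p{\left(3 \right)}\right) = -11 - \left(\left(-4 + 3 \left(-15\right)\right) - 10 \cdot 3\right) = -11 - \left(\left(-4 - 45\right) - 30\right) = -11 - \left(-49 - 30\right) = -11 - -79 = -11 + 79 = 68$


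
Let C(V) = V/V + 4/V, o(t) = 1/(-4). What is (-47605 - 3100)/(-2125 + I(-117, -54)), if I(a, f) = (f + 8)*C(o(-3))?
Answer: 10141/287 ≈ 35.334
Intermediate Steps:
o(t) = -1/4
C(V) = 1 + 4/V
I(a, f) = -120 - 15*f (I(a, f) = (f + 8)*((4 - 1/4)/(-1/4)) = (8 + f)*(-4*15/4) = (8 + f)*(-15) = -120 - 15*f)
(-47605 - 3100)/(-2125 + I(-117, -54)) = (-47605 - 3100)/(-2125 + (-120 - 15*(-54))) = -50705/(-2125 + (-120 + 810)) = -50705/(-2125 + 690) = -50705/(-1435) = -50705*(-1/1435) = 10141/287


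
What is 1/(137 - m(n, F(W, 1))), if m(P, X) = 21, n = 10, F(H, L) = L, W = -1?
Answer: 1/116 ≈ 0.0086207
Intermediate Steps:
1/(137 - m(n, F(W, 1))) = 1/(137 - 1*21) = 1/(137 - 21) = 1/116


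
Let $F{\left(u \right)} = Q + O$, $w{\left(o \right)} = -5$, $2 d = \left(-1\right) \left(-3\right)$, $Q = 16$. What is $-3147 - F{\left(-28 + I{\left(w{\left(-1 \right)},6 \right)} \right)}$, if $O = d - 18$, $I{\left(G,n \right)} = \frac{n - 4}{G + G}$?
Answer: $- \frac{6293}{2} \approx -3146.5$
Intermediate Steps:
$d = \frac{3}{2}$ ($d = \frac{\left(-1\right) \left(-3\right)}{2} = \frac{1}{2} \cdot 3 = \frac{3}{2} \approx 1.5$)
$I{\left(G,n \right)} = \frac{-4 + n}{2 G}$
$O = - \frac{33}{2}$ ($O = \frac{3}{2} - 18 = - \frac{33}{2} \approx -16.5$)
$F{\left(u \right)} = - \frac{1}{2}$ ($F{\left(u \right)} = 16 - \frac{33}{2} = - \frac{1}{2}$)
$-3147 - F{\left(-28 + I{\left(w{\left(-1 \right)},6 \right)} \right)} = -3147 - - \frac{1}{2} = -3147 + \frac{1}{2} = - \frac{6293}{2}$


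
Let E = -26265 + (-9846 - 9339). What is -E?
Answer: 45450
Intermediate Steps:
E = -45450 (E = -26265 - 19185 = -45450)
-E = -1*(-45450) = 45450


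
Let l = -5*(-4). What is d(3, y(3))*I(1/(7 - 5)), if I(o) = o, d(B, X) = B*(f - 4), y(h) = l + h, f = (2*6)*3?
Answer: 48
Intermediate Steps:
l = 20
f = 36 (f = 12*3 = 36)
y(h) = 20 + h
d(B, X) = 32*B (d(B, X) = B*(36 - 4) = B*32 = 32*B)
d(3, y(3))*I(1/(7 - 5)) = (32*3)/(7 - 5) = 96/2 = 96*(1/2) = 48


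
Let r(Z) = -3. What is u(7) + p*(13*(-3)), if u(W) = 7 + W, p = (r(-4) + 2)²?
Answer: -25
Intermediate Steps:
p = 1 (p = (-3 + 2)² = (-1)² = 1)
u(7) + p*(13*(-3)) = (7 + 7) + 1*(13*(-3)) = 14 + 1*(-39) = 14 - 39 = -25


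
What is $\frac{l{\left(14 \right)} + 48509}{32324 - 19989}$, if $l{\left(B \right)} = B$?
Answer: $\frac{48523}{12335} \approx 3.9338$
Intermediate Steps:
$\frac{l{\left(14 \right)} + 48509}{32324 - 19989} = \frac{14 + 48509}{32324 - 19989} = \frac{48523}{32324 - 19989} = \frac{48523}{12335}$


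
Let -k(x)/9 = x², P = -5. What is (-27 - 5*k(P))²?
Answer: 1205604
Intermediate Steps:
k(x) = -9*x²
(-27 - 5*k(P))² = (-27 - (-45)*(-5)²)² = (-27 - (-45)*25)² = (-27 - 5*(-225))² = (-27 + 1125)² = 1098² = 1205604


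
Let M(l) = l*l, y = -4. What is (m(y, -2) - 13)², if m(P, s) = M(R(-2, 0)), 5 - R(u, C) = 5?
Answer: 169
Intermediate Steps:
R(u, C) = 0 (R(u, C) = 5 - 1*5 = 5 - 5 = 0)
M(l) = l²
m(P, s) = 0 (m(P, s) = 0² = 0)
(m(y, -2) - 13)² = (0 - 13)² = (-13)² = 169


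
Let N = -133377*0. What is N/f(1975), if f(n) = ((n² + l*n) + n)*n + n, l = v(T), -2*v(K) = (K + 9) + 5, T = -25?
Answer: 0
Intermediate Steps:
v(K) = -7 - K/2 (v(K) = -((K + 9) + 5)/2 = -((9 + K) + 5)/2 = -(14 + K)/2 = -7 - K/2)
l = 11/2 (l = -7 - ½*(-25) = -7 + 25/2 = 11/2 ≈ 5.5000)
f(n) = n + n*(n² + 13*n/2) (f(n) = ((n² + 11*n/2) + n)*n + n = (n² + 13*n/2)*n + n = n*(n² + 13*n/2) + n = n + n*(n² + 13*n/2))
N = 0
N/f(1975) = 0/((1975*(1 + 1975² + (13/2)*1975))) = 0/((1975*(1 + 3900625 + 25675/2))) = 0/((1975*(7826927/2))) = 0/(15458180825/2) = 0*(2/15458180825) = 0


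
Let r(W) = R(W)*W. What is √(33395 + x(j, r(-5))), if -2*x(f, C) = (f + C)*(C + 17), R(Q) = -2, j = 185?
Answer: 5*√4922/2 ≈ 175.39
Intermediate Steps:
r(W) = -2*W
x(f, C) = -(17 + C)*(C + f)/2 (x(f, C) = -(f + C)*(C + 17)/2 = -(C + f)*(17 + C)/2 = -(17 + C)*(C + f)/2)
√(33395 + x(j, r(-5))) = √(33395 + (-(-17)*(-5) - 17/2*185 - (-2*(-5))²/2 - ½*(-2*(-5))*185)) = √(33395 + (-17/2*10 - 3145/2 - ½*10² - ½*10*185)) = √(33395 + (-85 - 3145/2 - ½*100 - 925)) = √(33395 + (-85 - 3145/2 - 50 - 925)) = √(33395 - 5265/2) = √(61525/2) = 5*√4922/2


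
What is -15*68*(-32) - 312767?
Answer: -280127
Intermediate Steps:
-15*68*(-32) - 312767 = -1020*(-32) - 312767 = 32640 - 312767 = -280127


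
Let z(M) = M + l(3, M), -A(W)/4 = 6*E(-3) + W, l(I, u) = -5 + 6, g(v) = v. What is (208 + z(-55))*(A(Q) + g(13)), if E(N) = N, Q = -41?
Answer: 38346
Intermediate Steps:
l(I, u) = 1
A(W) = 72 - 4*W (A(W) = -4*(6*(-3) + W) = -4*(-18 + W) = 72 - 4*W)
z(M) = 1 + M (z(M) = M + 1 = 1 + M)
(208 + z(-55))*(A(Q) + g(13)) = (208 + (1 - 55))*((72 - 4*(-41)) + 13) = (208 - 54)*((72 + 164) + 13) = 154*(236 + 13) = 154*249 = 38346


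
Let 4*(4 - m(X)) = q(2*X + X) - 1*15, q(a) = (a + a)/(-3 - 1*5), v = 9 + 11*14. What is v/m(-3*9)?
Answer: 2608/43 ≈ 60.651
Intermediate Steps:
v = 163 (v = 9 + 154 = 163)
q(a) = -a/4 (q(a) = (2*a)/(-3 - 5) = (2*a)/(-8) = (2*a)*(-1/8) = -a/4)
m(X) = 31/4 + 3*X/16 (m(X) = 4 - (-(2*X + X)/4 - 1*15)/4 = 4 - (-3*X/4 - 15)/4 = 4 - (-15 - 3*X/4)/4 = 4 + (15/4 + 3*X/16) = 31/4 + 3*X/16)
v/m(-3*9) = 163/(31/4 + 3*(-3*9)/16) = 163/(31/4 + (3/16)*(-27)) = 163/(31/4 - 81/16) = 163/(43/16) = 163*(16/43) = 2608/43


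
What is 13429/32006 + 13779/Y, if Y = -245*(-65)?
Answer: 50374423/39207350 ≈ 1.2848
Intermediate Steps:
Y = 15925
13429/32006 + 13779/Y = 13429/32006 + 13779/15925 = 13429*(1/32006) + 13779*(1/15925) = 1033/2462 + 13779/15925 = 50374423/39207350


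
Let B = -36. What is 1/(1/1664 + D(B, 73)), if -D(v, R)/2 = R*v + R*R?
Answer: -1664/8988927 ≈ -0.00018512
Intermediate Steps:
D(v, R) = -2*R**2 - 2*R*v (D(v, R) = -2*(R*v + R*R) = -2*(R*v + R**2) = -2*(R**2 + R*v) = -2*R**2 - 2*R*v)
1/(1/1664 + D(B, 73)) = 1/(1/1664 - 2*73*(73 - 36)) = 1/(1/1664 - 2*73*37) = 1/(1/1664 - 5402) = 1/(-8988927/1664) = -1664/8988927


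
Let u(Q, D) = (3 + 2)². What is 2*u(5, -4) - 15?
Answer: 35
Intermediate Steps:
u(Q, D) = 25 (u(Q, D) = 5² = 25)
2*u(5, -4) - 15 = 2*25 - 15 = 50 - 15 = 35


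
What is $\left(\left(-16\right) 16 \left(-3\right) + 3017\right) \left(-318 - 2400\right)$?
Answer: $-10287630$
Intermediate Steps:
$\left(\left(-16\right) 16 \left(-3\right) + 3017\right) \left(-318 - 2400\right) = \left(\left(-256\right) \left(-3\right) + 3017\right) \left(-318 - 2400\right) = \left(768 + 3017\right) \left(-2718\right) = 3785 \left(-2718\right) = -10287630$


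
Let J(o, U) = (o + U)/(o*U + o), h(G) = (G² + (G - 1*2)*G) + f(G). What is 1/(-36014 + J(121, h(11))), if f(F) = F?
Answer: -319/11488462 ≈ -2.7767e-5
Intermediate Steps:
h(G) = G + G² + G*(-2 + G) (h(G) = (G² + (G - 1*2)*G) + G = (G² + (G - 2)*G) + G = (G² + (-2 + G)*G) + G = (G² + G*(-2 + G)) + G = G + G² + G*(-2 + G))
J(o, U) = (U + o)/(o + U*o) (J(o, U) = (U + o)/(U*o + o) = (U + o)/(o + U*o))
1/(-36014 + J(121, h(11))) = 1/(-36014 + (11*(-1 + 2*11) + 121)/(121*(1 + 11*(-1 + 2*11)))) = 1/(-36014 + (11*(-1 + 22) + 121)/(121*(1 + 11*(-1 + 22)))) = 1/(-36014 + (11*21 + 121)/(121*(1 + 11*21))) = 1/(-36014 + (231 + 121)/(121*(1 + 231))) = 1/(-36014 + (1/121)*352/232) = 1/(-36014 + (1/121)*(1/232)*352) = 1/(-36014 + 4/319) = 1/(-11488462/319) = -319/11488462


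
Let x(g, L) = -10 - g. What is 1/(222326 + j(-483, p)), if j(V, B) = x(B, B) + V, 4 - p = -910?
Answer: 1/220919 ≈ 4.5265e-6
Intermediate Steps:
p = 914 (p = 4 - 1*(-910) = 4 + 910 = 914)
j(V, B) = -10 + V - B (j(V, B) = (-10 - B) + V = -10 + V - B)
1/(222326 + j(-483, p)) = 1/(222326 + (-10 - 483 - 1*914)) = 1/(222326 + (-10 - 483 - 914)) = 1/(222326 - 1407) = 1/220919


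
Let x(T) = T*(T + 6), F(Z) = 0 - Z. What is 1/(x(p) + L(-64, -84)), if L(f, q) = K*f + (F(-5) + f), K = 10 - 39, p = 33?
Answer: 1/3084 ≈ 0.00032425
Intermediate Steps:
F(Z) = -Z
x(T) = T*(6 + T)
K = -29
L(f, q) = 5 - 28*f (L(f, q) = -29*f + (-1*(-5) + f) = -29*f + (5 + f) = 5 - 28*f)
1/(x(p) + L(-64, -84)) = 1/(33*(6 + 33) + (5 - 28*(-64))) = 1/(33*39 + (5 + 1792)) = 1/(1287 + 1797) = 1/3084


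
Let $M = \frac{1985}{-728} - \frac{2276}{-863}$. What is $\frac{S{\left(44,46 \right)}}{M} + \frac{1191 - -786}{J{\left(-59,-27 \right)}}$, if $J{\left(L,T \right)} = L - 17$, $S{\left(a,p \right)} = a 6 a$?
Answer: $- \frac{184917491501}{1421884} \approx -1.3005 \cdot 10^{5}$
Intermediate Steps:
$S{\left(a,p \right)} = 6 a^{2}$ ($S{\left(a,p \right)} = 6 a a = 6 a^{2}$)
$M = - \frac{56127}{628264}$ ($M = 1985 \left(- \frac{1}{728}\right) - - \frac{2276}{863} = - \frac{1985}{728} + \frac{2276}{863} = - \frac{56127}{628264} \approx -0.089337$)
$J{\left(L,T \right)} = -17 + L$ ($J{\left(L,T \right)} = L - 17 = -17 + L$)
$\frac{S{\left(44,46 \right)}}{M} + \frac{1191 - -786}{J{\left(-59,-27 \right)}} = \frac{6 \cdot 44^{2}}{- \frac{56127}{628264}} + \frac{1191 - -786}{-17 - 59} = 6 \cdot 1936 \left(- \frac{628264}{56127}\right) + \frac{1191 + 786}{-76} = 11616 \left(- \frac{628264}{56127}\right) + 1977 \left(- \frac{1}{76}\right) = - \frac{2432638208}{18709} - \frac{1977}{76} = - \frac{184917491501}{1421884}$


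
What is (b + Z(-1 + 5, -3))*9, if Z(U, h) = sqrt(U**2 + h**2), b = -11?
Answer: -54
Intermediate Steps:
(b + Z(-1 + 5, -3))*9 = (-11 + sqrt((-1 + 5)**2 + (-3)**2))*9 = (-11 + sqrt(4**2 + 9))*9 = (-11 + sqrt(16 + 9))*9 = (-11 + sqrt(25))*9 = (-11 + 5)*9 = -6*9 = -54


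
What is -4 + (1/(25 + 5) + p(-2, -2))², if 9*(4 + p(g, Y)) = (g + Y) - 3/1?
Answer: 149929/8100 ≈ 18.510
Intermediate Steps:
p(g, Y) = -13/3 + Y/9 + g/9 (p(g, Y) = -4 + ((g + Y) - 3/1)/9 = -4 + ((Y + g) - 3*1)/9 = -4 + ((Y + g) - 3)/9 = -4 + (-3 + Y + g)/9 = -4 + (-⅓ + Y/9 + g/9) = -13/3 + Y/9 + g/9)
-4 + (1/(25 + 5) + p(-2, -2))² = -4 + (1/(25 + 5) + (-13/3 + (⅑)*(-2) + (⅑)*(-2)))² = -4 + (1/30 + (-13/3 - 2/9 - 2/9))² = -4 + (1/30 - 43/9)² = -4 + (-427/90)² = -4 + 182329/8100 = 149929/8100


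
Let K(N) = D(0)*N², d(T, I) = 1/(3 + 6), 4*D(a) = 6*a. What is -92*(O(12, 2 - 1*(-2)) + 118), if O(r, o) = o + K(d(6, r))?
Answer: -11224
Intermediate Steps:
D(a) = 3*a/2 (D(a) = (6*a)/4 = 3*a/2)
d(T, I) = ⅑ (d(T, I) = 1/9 = ⅑)
K(N) = 0 (K(N) = ((3/2)*0)*N² = 0*N² = 0)
O(r, o) = o (O(r, o) = o + 0 = o)
-92*(O(12, 2 - 1*(-2)) + 118) = -92*((2 - 1*(-2)) + 118) = -92*((2 + 2) + 118) = -92*(4 + 118) = -92*122 = -11224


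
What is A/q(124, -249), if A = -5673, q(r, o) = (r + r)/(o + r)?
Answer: 22875/8 ≈ 2859.4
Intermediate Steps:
q(r, o) = 2*r/(o + r) (q(r, o) = (2*r)/(o + r) = 2*r/(o + r))
A/q(124, -249) = -5673/(2*124/(-249 + 124)) = -5673/(2*124/(-125)) = -5673/(2*124*(-1/125)) = -5673/(-248/125) = -5673*(-125/248) = 22875/8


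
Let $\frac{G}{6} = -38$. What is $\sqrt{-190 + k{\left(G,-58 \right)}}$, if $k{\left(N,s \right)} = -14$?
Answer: $2 i \sqrt{51} \approx 14.283 i$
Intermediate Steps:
$G = -228$ ($G = 6 \left(-38\right) = -228$)
$\sqrt{-190 + k{\left(G,-58 \right)}} = \sqrt{-190 - 14} = \sqrt{-204} = 2 i \sqrt{51}$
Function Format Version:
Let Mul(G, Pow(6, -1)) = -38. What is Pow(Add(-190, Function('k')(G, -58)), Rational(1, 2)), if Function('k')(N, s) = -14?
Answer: Mul(2, I, Pow(51, Rational(1, 2))) ≈ Mul(14.283, I)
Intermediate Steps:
G = -228 (G = Mul(6, -38) = -228)
Pow(Add(-190, Function('k')(G, -58)), Rational(1, 2)) = Pow(Add(-190, -14), Rational(1, 2)) = Pow(-204, Rational(1, 2)) = Mul(2, I, Pow(51, Rational(1, 2)))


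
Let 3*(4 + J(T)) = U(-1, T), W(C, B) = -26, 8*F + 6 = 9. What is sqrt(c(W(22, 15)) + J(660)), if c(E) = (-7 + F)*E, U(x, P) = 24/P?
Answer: sqrt(18323745)/330 ≈ 12.972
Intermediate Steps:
F = 3/8 (F = -3/4 + (1/8)*9 = -3/4 + 9/8 = 3/8 ≈ 0.37500)
J(T) = -4 + 8/T (J(T) = -4 + (24/T)/3 = -4 + 8/T)
c(E) = -53*E/8 (c(E) = (-7 + 3/8)*E = -53*E/8)
sqrt(c(W(22, 15)) + J(660)) = sqrt(-53/8*(-26) + (-4 + 8/660)) = sqrt(689/4 + (-4 + 8*(1/660))) = sqrt(689/4 + (-4 + 2/165)) = sqrt(689/4 - 658/165) = sqrt(111053/660) = sqrt(18323745)/330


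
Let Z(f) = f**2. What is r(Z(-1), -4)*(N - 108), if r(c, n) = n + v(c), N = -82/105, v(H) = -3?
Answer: 11422/15 ≈ 761.47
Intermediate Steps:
N = -82/105 (N = -82*1/105 = -82/105 ≈ -0.78095)
r(c, n) = -3 + n (r(c, n) = n - 3 = -3 + n)
r(Z(-1), -4)*(N - 108) = (-3 - 4)*(-82/105 - 108) = -7*(-11422/105) = 11422/15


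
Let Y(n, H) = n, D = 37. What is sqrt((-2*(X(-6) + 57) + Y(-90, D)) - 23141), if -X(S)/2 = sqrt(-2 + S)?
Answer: sqrt(-23345 + 8*I*sqrt(2)) ≈ 0.037 + 152.79*I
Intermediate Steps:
X(S) = -2*sqrt(-2 + S)
sqrt((-2*(X(-6) + 57) + Y(-90, D)) - 23141) = sqrt((-2*(-2*sqrt(-2 - 6) + 57) - 90) - 23141) = sqrt((-2*(-4*I*sqrt(2) + 57) - 90) - 23141) = sqrt((-2*(57 - 4*I*sqrt(2)) - 90) - 23141) = sqrt(((-114 + 8*I*sqrt(2)) - 90) - 23141) = sqrt((-204 + 8*I*sqrt(2)) - 23141) = sqrt(-23345 + 8*I*sqrt(2))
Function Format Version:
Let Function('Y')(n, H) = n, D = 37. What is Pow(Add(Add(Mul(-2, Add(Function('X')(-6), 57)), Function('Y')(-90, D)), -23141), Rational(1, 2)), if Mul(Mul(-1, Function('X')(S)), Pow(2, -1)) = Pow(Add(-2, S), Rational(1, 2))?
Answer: Pow(Add(-23345, Mul(8, I, Pow(2, Rational(1, 2)))), Rational(1, 2)) ≈ Add(0.0370, Mul(152.79, I))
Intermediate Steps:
Function('X')(S) = Mul(-2, Pow(Add(-2, S), Rational(1, 2)))
Pow(Add(Add(Mul(-2, Add(Function('X')(-6), 57)), Function('Y')(-90, D)), -23141), Rational(1, 2)) = Pow(Add(Add(Mul(-2, Add(Mul(-2, Pow(Add(-2, -6), Rational(1, 2))), 57)), -90), -23141), Rational(1, 2)) = Pow(Add(Add(Mul(-2, Add(Mul(-2, Pow(-8, Rational(1, 2))), 57)), -90), -23141), Rational(1, 2)) = Pow(Add(Add(Mul(-2, Add(Mul(-2, Mul(2, I, Pow(2, Rational(1, 2)))), 57)), -90), -23141), Rational(1, 2)) = Pow(Add(Add(Mul(-2, Add(Mul(-4, I, Pow(2, Rational(1, 2))), 57)), -90), -23141), Rational(1, 2)) = Pow(Add(Add(Mul(-2, Add(57, Mul(-4, I, Pow(2, Rational(1, 2))))), -90), -23141), Rational(1, 2)) = Pow(Add(Add(Add(-114, Mul(8, I, Pow(2, Rational(1, 2)))), -90), -23141), Rational(1, 2)) = Pow(Add(Add(-204, Mul(8, I, Pow(2, Rational(1, 2)))), -23141), Rational(1, 2)) = Pow(Add(-23345, Mul(8, I, Pow(2, Rational(1, 2)))), Rational(1, 2))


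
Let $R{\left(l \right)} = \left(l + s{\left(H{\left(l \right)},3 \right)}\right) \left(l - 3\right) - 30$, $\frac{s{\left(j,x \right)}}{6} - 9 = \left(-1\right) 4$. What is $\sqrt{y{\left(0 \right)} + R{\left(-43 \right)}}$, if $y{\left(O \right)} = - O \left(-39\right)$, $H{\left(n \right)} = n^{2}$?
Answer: $2 \sqrt{142} \approx 23.833$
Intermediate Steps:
$s{\left(j,x \right)} = 30$ ($s{\left(j,x \right)} = 54 + 6 \left(\left(-1\right) 4\right) = 54 + 6 \left(-4\right) = 54 - 24 = 30$)
$R{\left(l \right)} = -30 + \left(-3 + l\right) \left(30 + l\right)$ ($R{\left(l \right)} = \left(l + 30\right) \left(l - 3\right) - 30 = \left(30 + l\right) \left(-3 + l\right) - 30 = \left(-3 + l\right) \left(30 + l\right) - 30 = -30 + \left(-3 + l\right) \left(30 + l\right)$)
$y{\left(O \right)} = 39 O$
$\sqrt{y{\left(0 \right)} + R{\left(-43 \right)}} = \sqrt{39 \cdot 0 + \left(-120 + \left(-43\right)^{2} + 27 \left(-43\right)\right)} = \sqrt{0 - -568} = \sqrt{0 + 568} = \sqrt{568} = 2 \sqrt{142}$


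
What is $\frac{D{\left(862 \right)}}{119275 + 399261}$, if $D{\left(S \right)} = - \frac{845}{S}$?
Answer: $- \frac{845}{446978032} \approx -1.8905 \cdot 10^{-6}$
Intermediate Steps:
$\frac{D{\left(862 \right)}}{119275 + 399261} = \frac{\left(-845\right) \frac{1}{862}}{119275 + 399261} = \frac{\left(-845\right) \frac{1}{862}}{518536} = \left(- \frac{845}{862}\right) \frac{1}{518536} = - \frac{845}{446978032}$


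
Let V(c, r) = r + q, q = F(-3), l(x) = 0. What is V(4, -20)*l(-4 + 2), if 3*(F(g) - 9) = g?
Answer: 0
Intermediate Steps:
F(g) = 9 + g/3
q = 8 (q = 9 + (⅓)*(-3) = 9 - 1 = 8)
V(c, r) = 8 + r (V(c, r) = r + 8 = 8 + r)
V(4, -20)*l(-4 + 2) = (8 - 20)*0 = -12*0 = 0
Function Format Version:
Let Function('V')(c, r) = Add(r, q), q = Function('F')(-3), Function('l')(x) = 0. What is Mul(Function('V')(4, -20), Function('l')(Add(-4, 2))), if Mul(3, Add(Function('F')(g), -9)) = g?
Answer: 0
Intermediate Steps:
Function('F')(g) = Add(9, Mul(Rational(1, 3), g))
q = 8 (q = Add(9, Mul(Rational(1, 3), -3)) = Add(9, -1) = 8)
Function('V')(c, r) = Add(8, r) (Function('V')(c, r) = Add(r, 8) = Add(8, r))
Mul(Function('V')(4, -20), Function('l')(Add(-4, 2))) = Mul(Add(8, -20), 0) = Mul(-12, 0) = 0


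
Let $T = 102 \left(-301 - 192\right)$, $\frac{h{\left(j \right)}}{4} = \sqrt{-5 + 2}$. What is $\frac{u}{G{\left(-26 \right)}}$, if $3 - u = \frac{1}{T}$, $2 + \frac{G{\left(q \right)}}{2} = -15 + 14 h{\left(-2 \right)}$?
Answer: $- \frac{150859}{57367452} - \frac{2112026 i \sqrt{3}}{243811671} \approx -0.0026297 - 0.015004 i$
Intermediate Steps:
$h{\left(j \right)} = 4 i \sqrt{3}$ ($h{\left(j \right)} = 4 \sqrt{-5 + 2} = 4 \sqrt{-3} = 4 i \sqrt{3}$)
$G{\left(q \right)} = -34 + 112 i \sqrt{3}$ ($G{\left(q \right)} = -4 + 2 \left(-15 + 14 \cdot 4 i \sqrt{3}\right) = -4 + 2 \left(-15 + 56 i \sqrt{3}\right) = -4 - \left(30 - 112 i \sqrt{3}\right) = -34 + 112 i \sqrt{3}$)
$T = -50286$ ($T = 102 \left(-493\right) = -50286$)
$u = \frac{150859}{50286}$ ($u = 3 - \frac{1}{-50286} = 3 - - \frac{1}{50286} = 3 + \frac{1}{50286} = \frac{150859}{50286} \approx 3.0$)
$\frac{u}{G{\left(-26 \right)}} = \frac{150859}{50286 \left(-34 + 112 i \sqrt{3}\right)}$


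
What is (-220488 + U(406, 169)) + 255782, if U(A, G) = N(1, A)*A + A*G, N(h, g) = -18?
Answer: 96600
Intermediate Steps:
U(A, G) = -18*A + A*G
(-220488 + U(406, 169)) + 255782 = (-220488 + 406*(-18 + 169)) + 255782 = (-220488 + 406*151) + 255782 = (-220488 + 61306) + 255782 = -159182 + 255782 = 96600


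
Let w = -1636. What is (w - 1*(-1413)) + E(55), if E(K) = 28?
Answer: -195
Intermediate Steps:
(w - 1*(-1413)) + E(55) = (-1636 - 1*(-1413)) + 28 = (-1636 + 1413) + 28 = -223 + 28 = -195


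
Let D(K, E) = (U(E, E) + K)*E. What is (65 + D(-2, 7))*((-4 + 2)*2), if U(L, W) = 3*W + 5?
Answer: -932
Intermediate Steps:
U(L, W) = 5 + 3*W
D(K, E) = E*(5 + K + 3*E) (D(K, E) = ((5 + 3*E) + K)*E = (5 + K + 3*E)*E = E*(5 + K + 3*E))
(65 + D(-2, 7))*((-4 + 2)*2) = (65 + 7*(5 - 2 + 3*7))*((-4 + 2)*2) = (65 + 7*(5 - 2 + 21))*(-2*2) = (65 + 7*24)*(-4) = (65 + 168)*(-4) = 233*(-4) = -932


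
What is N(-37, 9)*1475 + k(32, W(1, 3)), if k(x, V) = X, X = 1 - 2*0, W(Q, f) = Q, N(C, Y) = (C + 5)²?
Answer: 1510401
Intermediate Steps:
N(C, Y) = (5 + C)²
X = 1 (X = 1 + 0 = 1)
k(x, V) = 1
N(-37, 9)*1475 + k(32, W(1, 3)) = (5 - 37)²*1475 + 1 = (-32)²*1475 + 1 = 1024*1475 + 1 = 1510400 + 1 = 1510401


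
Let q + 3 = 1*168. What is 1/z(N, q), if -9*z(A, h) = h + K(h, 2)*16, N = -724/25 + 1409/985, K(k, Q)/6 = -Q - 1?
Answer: 3/41 ≈ 0.073171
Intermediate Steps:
K(k, Q) = -6 - 6*Q (K(k, Q) = 6*(-Q - 1) = 6*(-1 - Q) = -6 - 6*Q)
q = 165 (q = -3 + 1*168 = -3 + 168 = 165)
N = -135583/4925 (N = -724*1/25 + 1409*(1/985) = -724/25 + 1409/985 = -135583/4925 ≈ -27.530)
z(A, h) = 32 - h/9 (z(A, h) = -(h + (-6 - 6*2)*16)/9 = -(h + (-6 - 12)*16)/9 = -(h - 18*16)/9 = -(h - 288)/9 = -(-288 + h)/9 = 32 - h/9)
1/z(N, q) = 1/(32 - 1/9*165) = 1/(32 - 55/3) = 1/(41/3) = 3/41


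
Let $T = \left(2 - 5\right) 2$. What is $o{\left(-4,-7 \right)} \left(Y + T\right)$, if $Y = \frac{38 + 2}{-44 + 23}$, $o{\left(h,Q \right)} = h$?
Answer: $\frac{664}{21} \approx 31.619$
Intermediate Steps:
$T = -6$ ($T = \left(-3\right) 2 = -6$)
$Y = - \frac{40}{21}$ ($Y = \frac{40}{-21} = 40 \left(- \frac{1}{21}\right) = - \frac{40}{21} \approx -1.9048$)
$o{\left(-4,-7 \right)} \left(Y + T\right) = - 4 \left(- \frac{40}{21} - 6\right) = \left(-4\right) \left(- \frac{166}{21}\right) = \frac{664}{21}$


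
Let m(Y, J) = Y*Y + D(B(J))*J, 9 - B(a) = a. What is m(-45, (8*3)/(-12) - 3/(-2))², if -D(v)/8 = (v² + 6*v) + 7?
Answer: 6980164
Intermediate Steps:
B(a) = 9 - a
D(v) = -56 - 48*v - 8*v² (D(v) = -8*((v² + 6*v) + 7) = -8*(7 + v² + 6*v) = -56 - 48*v - 8*v²)
m(Y, J) = Y² + J*(-488 - 8*(9 - J)² + 48*J) (m(Y, J) = Y*Y + (-56 - 48*(9 - J) - 8*(9 - J)²)*J = Y² + (-56 + (-432 + 48*J) - 8*(9 - J)²)*J = Y² + (-488 - 8*(9 - J)² + 48*J)*J = Y² + J*(-488 - 8*(9 - J)² + 48*J))
m(-45, (8*3)/(-12) - 3/(-2))² = ((-45)² - 8*((8*3)/(-12) - 3/(-2))*(61 + (-9 + ((8*3)/(-12) - 3/(-2)))² - 6*((8*3)/(-12) - 3/(-2))))² = (2025 - 8*(24*(-1/12) - 3*(-½))*(61 + (-9 + (24*(-1/12) - 3*(-½)))² - 6*(24*(-1/12) - 3*(-½))))² = (2025 - 8*(-2 + 3/2)*(61 + (-9 + (-2 + 3/2))² - 6*(-2 + 3/2)))² = (2025 - 8*(-½)*(61 + (-9 - ½)² - 6*(-½)))² = (2025 - 8*(-½)*(61 + (-19/2)² + 3))² = (2025 - 8*(-½)*(61 + 361/4 + 3))² = (2025 - 8*(-½)*617/4)² = (2025 + 617)² = 2642² = 6980164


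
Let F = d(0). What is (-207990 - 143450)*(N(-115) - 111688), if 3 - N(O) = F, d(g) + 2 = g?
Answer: 39249873520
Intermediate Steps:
d(g) = -2 + g
F = -2 (F = -2 + 0 = -2)
N(O) = 5 (N(O) = 3 - 1*(-2) = 3 + 2 = 5)
(-207990 - 143450)*(N(-115) - 111688) = (-207990 - 143450)*(5 - 111688) = -351440*(-111683) = 39249873520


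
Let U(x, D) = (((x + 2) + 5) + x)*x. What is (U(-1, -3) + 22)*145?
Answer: 2465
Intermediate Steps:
U(x, D) = x*(7 + 2*x) (U(x, D) = (((2 + x) + 5) + x)*x = ((7 + x) + x)*x = (7 + 2*x)*x = x*(7 + 2*x))
(U(-1, -3) + 22)*145 = (-(7 + 2*(-1)) + 22)*145 = (-(7 - 2) + 22)*145 = (-1*5 + 22)*145 = (-5 + 22)*145 = 17*145 = 2465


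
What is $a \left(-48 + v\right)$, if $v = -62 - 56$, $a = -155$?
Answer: $25730$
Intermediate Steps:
$v = -118$
$a \left(-48 + v\right) = - 155 \left(-48 - 118\right) = \left(-155\right) \left(-166\right) = 25730$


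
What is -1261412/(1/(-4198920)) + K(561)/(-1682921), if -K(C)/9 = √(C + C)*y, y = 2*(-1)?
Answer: 5296568075040 - 18*√1122/1682921 ≈ 5.2966e+12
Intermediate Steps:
y = -2
K(C) = 18*√2*√C (K(C) = -9*√(C + C)*(-2) = -9*√(2*C)*(-2) = -9*√2*√C*(-2) = -(-18)*√2*√C = 18*√2*√C)
-1261412/(1/(-4198920)) + K(561)/(-1682921) = -1261412/(1/(-4198920)) + (18*√2*√561)/(-1682921) = -1261412/(-1/4198920) + (18*√1122)*(-1/1682921) = -1261412*(-4198920) - 18*√1122/1682921 = 5296568075040 - 18*√1122/1682921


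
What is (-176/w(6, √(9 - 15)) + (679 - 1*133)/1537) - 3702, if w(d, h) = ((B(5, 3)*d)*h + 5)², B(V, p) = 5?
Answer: 4*(-7645101247*I - 426707100*√6)/(38425*(12*√6 + 215*I)) ≈ -3701.6 + 0.0043948*I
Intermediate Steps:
w(d, h) = (5 + 5*d*h)² (w(d, h) = ((5*d)*h + 5)² = (5*d*h + 5)² = (5 + 5*d*h)²)
(-176/w(6, √(9 - 15)) + (679 - 1*133)/1537) - 3702 = (-176*1/(25*(1 + 6*√(9 - 15))²) + (679 - 1*133)/1537) - 3702 = (-176*1/(25*(1 + 6*√(-6))²) + (679 - 133)*(1/1537)) - 3702 = (-176*1/(25*(1 + 6*(I*√6))²) + 546*(1/1537)) - 3702 = (-176*1/(25*(1 + 6*I*√6)²) + 546/1537) - 3702 = (-176/(25*(1 + 6*I*√6)²) + 546/1537) - 3702 = (546/1537 - 176/(25*(1 + 6*I*√6)²)) - 3702 = -5689428/1537 - 176/(25*(1 + 6*I*√6)²)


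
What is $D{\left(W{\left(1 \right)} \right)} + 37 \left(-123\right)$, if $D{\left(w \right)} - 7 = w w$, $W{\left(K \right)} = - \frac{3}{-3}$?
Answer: $-4543$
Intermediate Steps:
$W{\left(K \right)} = 1$ ($W{\left(K \right)} = \left(-3\right) \left(- \frac{1}{3}\right) = 1$)
$D{\left(w \right)} = 7 + w^{2}$ ($D{\left(w \right)} = 7 + w w = 7 + w^{2}$)
$D{\left(W{\left(1 \right)} \right)} + 37 \left(-123\right) = \left(7 + 1^{2}\right) + 37 \left(-123\right) = \left(7 + 1\right) - 4551 = 8 - 4551 = -4543$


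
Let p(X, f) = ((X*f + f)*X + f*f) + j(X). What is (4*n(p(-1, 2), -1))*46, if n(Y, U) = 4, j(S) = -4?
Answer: 736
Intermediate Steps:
p(X, f) = -4 + f² + X*(f + X*f) (p(X, f) = ((X*f + f)*X + f*f) - 4 = ((f + X*f)*X + f²) - 4 = (X*(f + X*f) + f²) - 4 = (f² + X*(f + X*f)) - 4 = -4 + f² + X*(f + X*f))
(4*n(p(-1, 2), -1))*46 = (4*4)*46 = 16*46 = 736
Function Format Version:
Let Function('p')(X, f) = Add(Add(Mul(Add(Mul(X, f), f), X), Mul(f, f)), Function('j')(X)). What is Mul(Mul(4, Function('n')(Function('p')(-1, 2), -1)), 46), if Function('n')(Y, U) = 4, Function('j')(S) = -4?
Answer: 736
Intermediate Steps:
Function('p')(X, f) = Add(-4, Pow(f, 2), Mul(X, Add(f, Mul(X, f)))) (Function('p')(X, f) = Add(Add(Mul(Add(Mul(X, f), f), X), Mul(f, f)), -4) = Add(Add(Mul(Add(f, Mul(X, f)), X), Pow(f, 2)), -4) = Add(Add(Mul(X, Add(f, Mul(X, f))), Pow(f, 2)), -4) = Add(Add(Pow(f, 2), Mul(X, Add(f, Mul(X, f)))), -4) = Add(-4, Pow(f, 2), Mul(X, Add(f, Mul(X, f)))))
Mul(Mul(4, Function('n')(Function('p')(-1, 2), -1)), 46) = Mul(Mul(4, 4), 46) = Mul(16, 46) = 736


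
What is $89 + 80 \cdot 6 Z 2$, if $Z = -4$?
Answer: $-3751$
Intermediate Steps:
$89 + 80 \cdot 6 Z 2 = 89 + 80 \cdot 6 \left(-4\right) 2 = 89 + 80 \left(\left(-24\right) 2\right) = 89 + 80 \left(-48\right) = 89 - 3840 = -3751$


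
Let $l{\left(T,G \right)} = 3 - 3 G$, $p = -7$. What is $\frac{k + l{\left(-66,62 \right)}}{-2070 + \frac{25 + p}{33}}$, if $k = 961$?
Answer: $- \frac{4279}{11382} \approx -0.37594$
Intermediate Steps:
$\frac{k + l{\left(-66,62 \right)}}{-2070 + \frac{25 + p}{33}} = \frac{961 + \left(3 - 186\right)}{-2070 + \frac{25 - 7}{33}} = \frac{961 + \left(3 - 186\right)}{-2070 + \frac{1}{33} \cdot 18} = \frac{961 - 183}{-2070 + \frac{6}{11}} = \frac{778}{- \frac{22764}{11}} = 778 \left(- \frac{11}{22764}\right) = - \frac{4279}{11382}$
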